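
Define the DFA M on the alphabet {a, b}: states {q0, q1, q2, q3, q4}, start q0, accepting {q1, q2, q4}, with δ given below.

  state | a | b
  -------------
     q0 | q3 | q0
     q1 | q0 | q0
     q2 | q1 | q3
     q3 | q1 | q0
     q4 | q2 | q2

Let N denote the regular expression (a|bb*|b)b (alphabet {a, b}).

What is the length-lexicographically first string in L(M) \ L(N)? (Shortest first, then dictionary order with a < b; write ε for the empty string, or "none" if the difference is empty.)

aa

The string aa is accepted by M but not by N.
No shorter string lies in the difference, and aa is the lexicographically first length-2 string in L(M) \ L(N).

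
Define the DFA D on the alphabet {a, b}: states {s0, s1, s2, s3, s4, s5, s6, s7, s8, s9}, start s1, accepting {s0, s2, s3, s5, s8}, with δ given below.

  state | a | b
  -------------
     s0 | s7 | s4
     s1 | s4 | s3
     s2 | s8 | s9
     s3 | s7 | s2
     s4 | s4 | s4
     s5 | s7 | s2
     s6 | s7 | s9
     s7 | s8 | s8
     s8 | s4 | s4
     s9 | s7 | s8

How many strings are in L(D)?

The useful subgraph on states {s1, s2, s3, s7, s8, s9} is acyclic, so L(D) is finite; the longest accepting path visits 6 useful states, giving maximum string length 5.
Counting accepting paths from s1 by length: 1 of length 1, 1 of length 2, 3 of length 3, 1 of length 4, 2 of length 5. Total 8.

8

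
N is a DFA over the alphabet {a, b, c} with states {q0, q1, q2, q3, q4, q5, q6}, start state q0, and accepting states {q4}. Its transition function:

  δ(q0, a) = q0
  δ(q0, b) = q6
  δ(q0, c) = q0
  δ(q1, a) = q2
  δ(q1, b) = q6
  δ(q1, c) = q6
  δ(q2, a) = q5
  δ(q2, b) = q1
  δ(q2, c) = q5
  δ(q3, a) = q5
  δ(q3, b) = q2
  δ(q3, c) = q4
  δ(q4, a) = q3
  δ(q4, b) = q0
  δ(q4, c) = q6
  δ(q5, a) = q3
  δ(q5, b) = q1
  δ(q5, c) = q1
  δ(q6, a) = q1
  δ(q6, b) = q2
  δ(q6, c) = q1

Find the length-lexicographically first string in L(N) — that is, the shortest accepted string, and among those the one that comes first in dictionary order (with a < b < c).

A breadth-first search from q0 reaches an accepting state first via the path q0 → q6 → q2 → q5 → q3 → q4 on input bbaac.
No string of length < 5 is accepted (BFS exhausts all shorter strings without reaching an accepting state), and bbaac is the lexicographically least accepting string of length 5.

bbaac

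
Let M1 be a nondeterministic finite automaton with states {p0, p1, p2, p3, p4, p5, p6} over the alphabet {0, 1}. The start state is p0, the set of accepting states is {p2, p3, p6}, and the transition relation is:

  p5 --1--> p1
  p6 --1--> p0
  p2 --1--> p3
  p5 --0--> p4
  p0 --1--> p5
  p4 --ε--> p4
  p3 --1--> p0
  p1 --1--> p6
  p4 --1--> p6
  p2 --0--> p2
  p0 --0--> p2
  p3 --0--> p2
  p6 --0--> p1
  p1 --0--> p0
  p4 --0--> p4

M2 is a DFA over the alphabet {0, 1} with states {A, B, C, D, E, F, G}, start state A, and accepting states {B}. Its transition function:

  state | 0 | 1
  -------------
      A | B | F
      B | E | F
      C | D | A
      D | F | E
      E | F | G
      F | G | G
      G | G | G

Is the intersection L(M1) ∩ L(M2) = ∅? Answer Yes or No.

The string 0 is accepted by both M1 and M2.
Hence L(M1) ∩ L(M2) ≠ ∅.

No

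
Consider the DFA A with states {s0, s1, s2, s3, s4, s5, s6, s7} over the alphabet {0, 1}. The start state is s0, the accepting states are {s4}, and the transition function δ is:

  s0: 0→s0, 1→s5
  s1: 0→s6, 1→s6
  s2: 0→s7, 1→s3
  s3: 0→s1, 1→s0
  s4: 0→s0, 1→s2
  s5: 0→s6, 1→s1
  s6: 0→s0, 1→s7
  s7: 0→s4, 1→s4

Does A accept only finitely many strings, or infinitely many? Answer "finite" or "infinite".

State s0 is reachable from the start and can reach an accepting state, and it lies on the cycle s0 → s0.
Traversing that cycle any number of times yields accepted strings of unbounded length, so the language is infinite.

infinite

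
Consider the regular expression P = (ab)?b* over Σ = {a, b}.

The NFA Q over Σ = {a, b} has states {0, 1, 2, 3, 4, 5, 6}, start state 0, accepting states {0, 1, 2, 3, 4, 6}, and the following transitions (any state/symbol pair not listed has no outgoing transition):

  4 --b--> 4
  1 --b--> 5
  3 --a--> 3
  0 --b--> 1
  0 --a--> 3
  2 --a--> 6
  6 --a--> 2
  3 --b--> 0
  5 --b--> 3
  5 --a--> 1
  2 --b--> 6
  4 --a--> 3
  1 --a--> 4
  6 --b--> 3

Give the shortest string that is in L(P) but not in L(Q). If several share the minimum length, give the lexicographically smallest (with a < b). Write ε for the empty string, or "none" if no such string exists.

bb

The string bb is accepted by P but not by Q.
No shorter string lies in the difference, and bb is the lexicographically first length-2 string in L(P) \ L(Q).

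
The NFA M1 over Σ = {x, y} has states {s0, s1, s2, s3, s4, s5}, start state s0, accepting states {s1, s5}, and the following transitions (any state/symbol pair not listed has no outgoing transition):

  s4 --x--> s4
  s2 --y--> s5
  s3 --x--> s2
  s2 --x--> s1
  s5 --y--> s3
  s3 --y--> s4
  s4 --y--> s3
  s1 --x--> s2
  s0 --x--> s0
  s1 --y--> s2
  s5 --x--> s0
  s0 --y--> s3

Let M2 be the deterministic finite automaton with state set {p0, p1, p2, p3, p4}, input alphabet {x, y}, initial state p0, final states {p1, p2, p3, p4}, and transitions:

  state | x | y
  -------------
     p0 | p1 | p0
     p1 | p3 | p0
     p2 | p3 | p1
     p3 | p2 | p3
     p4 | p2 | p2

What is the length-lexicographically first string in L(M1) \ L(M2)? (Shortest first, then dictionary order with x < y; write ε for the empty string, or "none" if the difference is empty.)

The string yxy is accepted by M1 but not by M2.
No shorter string lies in the difference, and yxy is the lexicographically first length-3 string in L(M1) \ L(M2).

yxy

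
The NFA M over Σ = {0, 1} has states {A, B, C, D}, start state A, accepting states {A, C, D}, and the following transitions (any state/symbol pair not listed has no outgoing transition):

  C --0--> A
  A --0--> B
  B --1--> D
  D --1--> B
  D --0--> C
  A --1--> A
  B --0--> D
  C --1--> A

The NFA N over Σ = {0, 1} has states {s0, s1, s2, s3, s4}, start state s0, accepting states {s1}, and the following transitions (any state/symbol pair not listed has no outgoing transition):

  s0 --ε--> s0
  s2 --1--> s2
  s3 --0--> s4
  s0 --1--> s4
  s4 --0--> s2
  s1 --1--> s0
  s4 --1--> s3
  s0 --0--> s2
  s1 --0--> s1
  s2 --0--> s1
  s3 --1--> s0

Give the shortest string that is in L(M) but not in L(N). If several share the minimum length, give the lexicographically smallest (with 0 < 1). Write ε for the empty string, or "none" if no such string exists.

The empty string ε is accepted by M but not by N.
Since ε is the unique shortest string, it is the required witness.

ε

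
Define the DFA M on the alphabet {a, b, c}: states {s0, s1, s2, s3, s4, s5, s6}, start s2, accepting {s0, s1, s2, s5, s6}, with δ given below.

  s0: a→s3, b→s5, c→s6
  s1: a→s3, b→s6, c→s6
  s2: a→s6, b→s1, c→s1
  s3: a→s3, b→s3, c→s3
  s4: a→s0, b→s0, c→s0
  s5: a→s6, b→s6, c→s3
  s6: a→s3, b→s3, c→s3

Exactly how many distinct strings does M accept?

8

The useful subgraph on states {s1, s2, s6} is acyclic, so L(M) is finite; the longest accepting path visits 3 useful states, giving maximum string length 2.
Counting accepting paths from s2 by length: 1 of length 0, 3 of length 1, 4 of length 2. Total 8.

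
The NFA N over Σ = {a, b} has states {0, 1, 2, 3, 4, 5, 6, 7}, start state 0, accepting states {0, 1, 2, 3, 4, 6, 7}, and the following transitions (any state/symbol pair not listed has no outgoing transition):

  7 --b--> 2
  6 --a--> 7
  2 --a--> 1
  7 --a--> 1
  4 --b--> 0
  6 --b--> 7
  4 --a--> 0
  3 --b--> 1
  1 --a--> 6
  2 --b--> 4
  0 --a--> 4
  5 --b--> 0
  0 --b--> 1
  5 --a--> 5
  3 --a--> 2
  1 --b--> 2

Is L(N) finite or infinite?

infinite

State 1 is reachable from the start and can reach an accepting state, and it lies on the cycle 1 → 2 → 1.
Traversing that cycle any number of times yields accepted strings of unbounded length, so the language is infinite.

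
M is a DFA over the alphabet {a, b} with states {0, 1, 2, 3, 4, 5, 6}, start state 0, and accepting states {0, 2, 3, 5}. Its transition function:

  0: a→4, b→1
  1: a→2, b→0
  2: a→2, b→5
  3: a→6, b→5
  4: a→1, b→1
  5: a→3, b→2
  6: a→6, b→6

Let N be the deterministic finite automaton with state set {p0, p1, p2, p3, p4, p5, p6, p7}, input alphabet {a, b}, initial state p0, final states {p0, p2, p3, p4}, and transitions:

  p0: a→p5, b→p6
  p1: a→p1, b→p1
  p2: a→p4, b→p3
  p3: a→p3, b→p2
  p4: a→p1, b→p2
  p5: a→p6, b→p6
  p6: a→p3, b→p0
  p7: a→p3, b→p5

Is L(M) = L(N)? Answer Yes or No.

Exploring the product automaton M × N from the start pair (0, p0), following both machines on each input symbol, reaches 7 state pairs: (0, p0), (4, p5), (1, p6), (2, p3), (5, p2), (3, p4), (6, p1).
M accepts in {0, 2, 3, 5} and N accepts in {p0, p2, p3, p4}. In every reachable pair the two components are either both accepting — (0, p0), (2, p3), (5, p2), (3, p4) — or both non-accepting, so no string is accepted by exactly one of the machines: L(M) \ L(N) and L(N) \ L(M) are both empty.
Hence every string is accepted by M iff it is accepted by N, and the two languages coincide.

Yes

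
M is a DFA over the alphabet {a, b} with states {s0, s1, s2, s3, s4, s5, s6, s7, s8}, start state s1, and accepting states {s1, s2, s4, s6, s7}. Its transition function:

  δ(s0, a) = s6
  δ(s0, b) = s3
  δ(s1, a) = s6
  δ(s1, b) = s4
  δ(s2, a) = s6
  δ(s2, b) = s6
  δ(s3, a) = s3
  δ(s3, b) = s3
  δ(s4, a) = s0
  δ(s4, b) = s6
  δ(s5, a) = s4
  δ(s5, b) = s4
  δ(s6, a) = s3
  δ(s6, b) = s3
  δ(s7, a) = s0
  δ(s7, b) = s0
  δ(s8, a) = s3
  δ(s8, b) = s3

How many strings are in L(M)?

5

The useful subgraph on states {s0, s1, s4, s6} is acyclic, so L(M) is finite; the longest accepting path visits 4 useful states, giving maximum string length 3.
Counting accepting paths from s1 by length: 1 of length 0, 2 of length 1, 1 of length 2, 1 of length 3. Total 5.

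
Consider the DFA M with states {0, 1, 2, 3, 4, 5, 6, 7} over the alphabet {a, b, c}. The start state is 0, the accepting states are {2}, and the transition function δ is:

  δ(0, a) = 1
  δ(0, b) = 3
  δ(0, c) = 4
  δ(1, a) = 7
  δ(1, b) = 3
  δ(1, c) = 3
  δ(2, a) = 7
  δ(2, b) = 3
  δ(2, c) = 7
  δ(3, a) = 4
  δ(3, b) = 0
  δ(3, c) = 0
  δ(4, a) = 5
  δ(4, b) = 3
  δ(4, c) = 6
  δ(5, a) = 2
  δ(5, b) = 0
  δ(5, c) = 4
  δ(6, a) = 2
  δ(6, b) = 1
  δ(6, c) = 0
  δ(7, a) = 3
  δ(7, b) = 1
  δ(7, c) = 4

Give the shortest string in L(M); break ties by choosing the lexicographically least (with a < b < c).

A breadth-first search from 0 reaches an accepting state first via the path 0 → 4 → 5 → 2 on input caa.
No string of length < 3 is accepted (BFS exhausts all shorter strings without reaching an accepting state), and caa is the lexicographically least accepting string of length 3.

caa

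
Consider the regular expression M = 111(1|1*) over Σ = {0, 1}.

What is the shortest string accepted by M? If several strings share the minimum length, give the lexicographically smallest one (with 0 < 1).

111

By inspection of the expression, no string of length less than 3 matches, and 111 is the lexicographically first match of length 3.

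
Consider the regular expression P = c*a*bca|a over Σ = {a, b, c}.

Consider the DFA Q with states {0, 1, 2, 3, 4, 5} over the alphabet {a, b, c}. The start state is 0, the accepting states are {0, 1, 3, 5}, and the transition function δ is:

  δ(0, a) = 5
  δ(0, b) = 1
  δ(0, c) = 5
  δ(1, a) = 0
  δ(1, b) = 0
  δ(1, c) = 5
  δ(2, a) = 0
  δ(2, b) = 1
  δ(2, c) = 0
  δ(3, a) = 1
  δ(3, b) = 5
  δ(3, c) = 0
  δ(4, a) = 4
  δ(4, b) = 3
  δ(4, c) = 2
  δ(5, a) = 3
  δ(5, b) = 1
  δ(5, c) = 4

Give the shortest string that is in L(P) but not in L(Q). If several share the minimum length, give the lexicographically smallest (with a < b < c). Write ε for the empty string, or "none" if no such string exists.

aabca

The string aabca is accepted by P but not by Q.
No shorter string lies in the difference, and aabca is the lexicographically first length-5 string in L(P) \ L(Q).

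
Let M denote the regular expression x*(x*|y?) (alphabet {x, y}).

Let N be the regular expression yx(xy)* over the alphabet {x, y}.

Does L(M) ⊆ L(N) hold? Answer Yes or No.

The empty string ε is in L(M) but not in L(N).
So L(M) ⊄ L(N).

No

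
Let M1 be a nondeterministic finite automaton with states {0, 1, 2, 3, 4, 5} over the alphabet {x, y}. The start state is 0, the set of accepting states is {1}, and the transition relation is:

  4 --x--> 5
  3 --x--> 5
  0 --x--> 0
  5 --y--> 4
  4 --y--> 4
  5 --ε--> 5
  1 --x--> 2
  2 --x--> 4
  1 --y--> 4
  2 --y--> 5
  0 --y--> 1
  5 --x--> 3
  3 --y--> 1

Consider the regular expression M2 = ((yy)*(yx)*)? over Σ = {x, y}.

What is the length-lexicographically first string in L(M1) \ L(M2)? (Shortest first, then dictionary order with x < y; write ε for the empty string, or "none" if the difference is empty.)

y

The string y is accepted by M1 but not by M2.
No shorter string lies in the difference, and y is the lexicographically first length-1 string in L(M1) \ L(M2).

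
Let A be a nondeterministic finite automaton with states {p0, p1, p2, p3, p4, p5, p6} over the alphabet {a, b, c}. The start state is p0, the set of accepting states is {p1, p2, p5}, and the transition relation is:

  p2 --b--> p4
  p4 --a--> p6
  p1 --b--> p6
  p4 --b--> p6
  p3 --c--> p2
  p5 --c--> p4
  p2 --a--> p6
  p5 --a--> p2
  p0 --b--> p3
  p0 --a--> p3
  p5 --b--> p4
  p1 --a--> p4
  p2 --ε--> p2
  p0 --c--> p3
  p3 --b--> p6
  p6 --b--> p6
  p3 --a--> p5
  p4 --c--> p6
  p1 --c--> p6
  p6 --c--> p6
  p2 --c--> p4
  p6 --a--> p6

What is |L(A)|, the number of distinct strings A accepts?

9

The useful subgraph on states {p0, p2, p3, p5} is acyclic, so L(A) is finite; the longest accepting path visits 4 useful states, giving maximum string length 3.
Counting accepting paths from p0 by length: 6 of length 2, 3 of length 3. Total 9.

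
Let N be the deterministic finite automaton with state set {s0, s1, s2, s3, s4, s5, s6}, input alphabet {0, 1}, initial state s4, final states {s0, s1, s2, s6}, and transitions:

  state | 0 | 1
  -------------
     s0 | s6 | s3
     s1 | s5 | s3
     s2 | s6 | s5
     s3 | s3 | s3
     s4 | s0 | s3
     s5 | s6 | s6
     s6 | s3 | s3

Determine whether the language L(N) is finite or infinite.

finite

The useful states (reachable from s4 and able to reach an accepting state) are {s0, s4, s6}.
Restricted to these states the transition graph has no cycle, so every accepting path has bounded length and L is finite.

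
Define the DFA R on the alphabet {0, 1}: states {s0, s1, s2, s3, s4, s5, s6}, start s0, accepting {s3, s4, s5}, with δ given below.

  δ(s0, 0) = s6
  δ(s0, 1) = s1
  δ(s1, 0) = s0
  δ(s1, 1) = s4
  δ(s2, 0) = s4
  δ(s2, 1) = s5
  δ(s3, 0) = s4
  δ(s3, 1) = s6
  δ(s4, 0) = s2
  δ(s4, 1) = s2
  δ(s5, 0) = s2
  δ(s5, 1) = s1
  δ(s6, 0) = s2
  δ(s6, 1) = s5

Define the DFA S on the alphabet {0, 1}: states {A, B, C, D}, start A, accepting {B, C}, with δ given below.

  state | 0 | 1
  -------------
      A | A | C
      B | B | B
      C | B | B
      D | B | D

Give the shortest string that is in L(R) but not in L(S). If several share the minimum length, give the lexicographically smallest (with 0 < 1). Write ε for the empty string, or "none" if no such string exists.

000

The string 000 is accepted by R but not by S.
No shorter string lies in the difference, and 000 is the lexicographically first length-3 string in L(R) \ L(S).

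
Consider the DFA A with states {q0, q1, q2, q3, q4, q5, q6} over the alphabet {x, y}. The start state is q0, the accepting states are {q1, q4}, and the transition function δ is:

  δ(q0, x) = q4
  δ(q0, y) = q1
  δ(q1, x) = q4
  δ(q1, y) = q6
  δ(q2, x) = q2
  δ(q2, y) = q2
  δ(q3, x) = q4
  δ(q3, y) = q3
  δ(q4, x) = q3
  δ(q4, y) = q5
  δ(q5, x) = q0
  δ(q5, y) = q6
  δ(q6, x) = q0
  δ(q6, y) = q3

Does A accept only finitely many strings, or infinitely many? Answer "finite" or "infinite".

infinite

State q3 is reachable from the start and can reach an accepting state, and it lies on the cycle q3 → q3.
Traversing that cycle any number of times yields accepted strings of unbounded length, so the language is infinite.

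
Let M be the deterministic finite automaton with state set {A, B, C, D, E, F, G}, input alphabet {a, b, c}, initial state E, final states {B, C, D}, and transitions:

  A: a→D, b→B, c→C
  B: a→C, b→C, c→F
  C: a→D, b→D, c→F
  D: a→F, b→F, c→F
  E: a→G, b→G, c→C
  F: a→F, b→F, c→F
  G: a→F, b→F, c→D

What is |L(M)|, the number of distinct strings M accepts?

5

The useful subgraph on states {C, D, E, G} is acyclic, so L(M) is finite; the longest accepting path visits 3 useful states, giving maximum string length 2.
Counting accepting paths from E by length: 1 of length 1, 4 of length 2. Total 5.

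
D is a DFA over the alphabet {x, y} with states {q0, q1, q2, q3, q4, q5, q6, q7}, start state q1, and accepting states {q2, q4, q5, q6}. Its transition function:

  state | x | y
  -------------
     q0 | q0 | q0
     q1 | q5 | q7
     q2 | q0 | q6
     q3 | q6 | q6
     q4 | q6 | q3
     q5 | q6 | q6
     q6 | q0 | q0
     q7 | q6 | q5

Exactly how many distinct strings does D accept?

7

The useful subgraph on states {q1, q5, q6, q7} is acyclic, so L(D) is finite; the longest accepting path visits 4 useful states, giving maximum string length 3.
Counting accepting paths from q1 by length: 1 of length 1, 4 of length 2, 2 of length 3. Total 7.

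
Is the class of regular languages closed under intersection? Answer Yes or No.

Yes

Run DFAs for L₁ and L₂ in parallel: the product automaton with state set Q₁ × Q₂, start (q₁, q₂) and accepting set F₁ × F₂ recognises L₁ ∩ L₂.
So the regular languages are closed under intersection.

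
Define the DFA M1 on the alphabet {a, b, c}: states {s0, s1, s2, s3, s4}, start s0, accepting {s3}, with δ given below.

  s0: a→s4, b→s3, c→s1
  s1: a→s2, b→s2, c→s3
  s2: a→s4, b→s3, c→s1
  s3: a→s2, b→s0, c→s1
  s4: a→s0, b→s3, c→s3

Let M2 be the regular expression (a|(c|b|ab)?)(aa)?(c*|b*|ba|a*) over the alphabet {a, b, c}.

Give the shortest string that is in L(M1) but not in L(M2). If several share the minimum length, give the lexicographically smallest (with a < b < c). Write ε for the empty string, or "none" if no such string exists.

The string bab is accepted by M1 but not by M2.
No shorter string lies in the difference, and bab is the lexicographically first length-3 string in L(M1) \ L(M2).

bab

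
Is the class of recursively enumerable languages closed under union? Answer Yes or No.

Yes

Simulate recognisers for L₁ and L₂ in parallel, alternating one step of each, and accept as soon as either accepts.
So the recursively enumerable languages are closed under union.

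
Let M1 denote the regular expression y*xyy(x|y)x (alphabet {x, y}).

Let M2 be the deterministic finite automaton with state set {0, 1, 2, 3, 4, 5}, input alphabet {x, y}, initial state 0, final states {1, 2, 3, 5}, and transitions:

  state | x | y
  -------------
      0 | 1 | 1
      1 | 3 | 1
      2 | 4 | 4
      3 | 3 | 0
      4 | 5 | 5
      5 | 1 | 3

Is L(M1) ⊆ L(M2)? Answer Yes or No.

Yes

Converting the expression M1 to a DFA (subset construction, then merging equivalent states) gives the minimal DFA with states {r0, r1, r2, r3, r4, r5, r6}, start state r0, accepting states {r6} and transitions r0: x→r1, y→r0; r1: x→r2, y→r3; r2: x→r2, y→r2; r3: x→r2, y→r4; r4: x→r5, y→r5; r5: x→r6, y→r2; r6: x→r2, y→r2.
Exploring the product automaton M1 × M2 from the start pair (r0, 0), following both machines on each input symbol, reaches 13 state pairs: (r0, 0), (r1, 1), (r0, 1), (r2, 3), (r3, 1), (r1, 3), (r2, 0), (r4, 1), (r3, 0), (r2, 1), (r5, 3), (r5, 1), (r6, 3).
M1 accepts in {r6} and M2 accepts in {1, 2, 3, 5}. The reachable pairs whose M1-component is accepting are (r6, 3); in each of them the M2-component is accepting too, so the product for L(M1) \ L(M2) (M1-component accepting, M2-component rejecting) has no reachable accepting pair and the difference is empty.
Hence every string in L(M1) is also in L(M2).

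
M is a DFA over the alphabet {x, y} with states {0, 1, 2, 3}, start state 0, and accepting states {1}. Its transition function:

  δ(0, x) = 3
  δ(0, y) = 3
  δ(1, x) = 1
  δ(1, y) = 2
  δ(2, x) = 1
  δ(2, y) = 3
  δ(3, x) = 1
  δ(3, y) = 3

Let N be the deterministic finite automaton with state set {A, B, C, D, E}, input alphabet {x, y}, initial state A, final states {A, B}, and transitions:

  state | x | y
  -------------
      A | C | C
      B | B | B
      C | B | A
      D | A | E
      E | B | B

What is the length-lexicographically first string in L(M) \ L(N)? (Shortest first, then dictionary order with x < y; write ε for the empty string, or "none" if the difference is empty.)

xyx

The string xyx is accepted by M but not by N.
No shorter string lies in the difference, and xyx is the lexicographically first length-3 string in L(M) \ L(N).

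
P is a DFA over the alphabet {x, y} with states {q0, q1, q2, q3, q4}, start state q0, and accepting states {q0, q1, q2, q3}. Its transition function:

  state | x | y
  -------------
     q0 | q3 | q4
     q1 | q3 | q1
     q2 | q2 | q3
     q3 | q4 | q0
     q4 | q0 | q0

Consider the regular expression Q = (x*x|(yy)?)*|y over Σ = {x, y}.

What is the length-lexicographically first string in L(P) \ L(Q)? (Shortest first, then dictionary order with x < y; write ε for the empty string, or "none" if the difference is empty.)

The string xy is accepted by P but not by Q.
No shorter string lies in the difference, and xy is the lexicographically first length-2 string in L(P) \ L(Q).

xy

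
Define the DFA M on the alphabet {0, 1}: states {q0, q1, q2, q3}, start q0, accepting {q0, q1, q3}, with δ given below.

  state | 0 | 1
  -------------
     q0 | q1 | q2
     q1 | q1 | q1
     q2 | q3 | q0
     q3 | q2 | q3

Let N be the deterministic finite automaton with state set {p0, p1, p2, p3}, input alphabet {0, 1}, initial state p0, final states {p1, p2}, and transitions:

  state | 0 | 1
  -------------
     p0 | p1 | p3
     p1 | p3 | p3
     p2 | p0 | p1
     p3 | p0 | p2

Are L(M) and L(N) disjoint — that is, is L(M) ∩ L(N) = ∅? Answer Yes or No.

No

The string 0 is accepted by both M and N.
Hence L(M) ∩ L(N) ≠ ∅.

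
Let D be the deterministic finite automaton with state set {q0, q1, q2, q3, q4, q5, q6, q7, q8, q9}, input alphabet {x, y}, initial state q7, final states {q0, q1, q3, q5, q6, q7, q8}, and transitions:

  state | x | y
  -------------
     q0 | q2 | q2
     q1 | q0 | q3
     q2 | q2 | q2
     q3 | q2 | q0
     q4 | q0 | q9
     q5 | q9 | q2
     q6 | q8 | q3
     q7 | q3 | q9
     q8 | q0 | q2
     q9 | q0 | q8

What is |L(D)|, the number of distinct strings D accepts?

The useful subgraph on states {q0, q3, q7, q8, q9} is acyclic, so L(D) is finite; the longest accepting path visits 4 useful states, giving maximum string length 3.
Counting accepting paths from q7 by length: 1 of length 0, 1 of length 1, 3 of length 2, 1 of length 3. Total 6.

6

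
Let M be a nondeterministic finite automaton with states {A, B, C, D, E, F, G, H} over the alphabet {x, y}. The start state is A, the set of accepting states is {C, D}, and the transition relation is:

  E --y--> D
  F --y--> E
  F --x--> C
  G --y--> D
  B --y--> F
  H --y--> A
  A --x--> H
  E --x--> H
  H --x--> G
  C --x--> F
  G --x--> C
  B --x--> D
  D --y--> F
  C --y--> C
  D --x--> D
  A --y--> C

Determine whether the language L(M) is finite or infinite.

State C is reachable from the start and can reach an accepting state, and it lies on the cycle C → C.
Traversing that cycle any number of times yields accepted strings of unbounded length, so the language is infinite.

infinite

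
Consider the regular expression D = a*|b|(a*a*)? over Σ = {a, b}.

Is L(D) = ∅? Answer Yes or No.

No

The empty string ε matches the expression, so it belongs to L(D).
Since L(D) contains at least one string, it is not empty.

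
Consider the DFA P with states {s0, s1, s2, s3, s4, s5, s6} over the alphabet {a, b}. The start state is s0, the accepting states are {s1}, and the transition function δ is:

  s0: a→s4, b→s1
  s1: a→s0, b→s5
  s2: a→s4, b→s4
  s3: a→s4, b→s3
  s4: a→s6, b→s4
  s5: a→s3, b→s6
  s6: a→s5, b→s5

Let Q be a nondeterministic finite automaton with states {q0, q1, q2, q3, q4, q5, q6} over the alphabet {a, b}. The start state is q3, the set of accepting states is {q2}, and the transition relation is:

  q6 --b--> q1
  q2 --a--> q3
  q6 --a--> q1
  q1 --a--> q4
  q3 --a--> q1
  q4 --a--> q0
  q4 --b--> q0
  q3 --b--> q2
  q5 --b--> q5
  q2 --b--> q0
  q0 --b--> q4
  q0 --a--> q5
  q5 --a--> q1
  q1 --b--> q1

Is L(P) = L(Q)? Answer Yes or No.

Yes

Exploring the product automaton P × Q from the start pair (s0, q3), following both machines on each input symbol, reaches 6 state pairs: (s0, q3), (s4, q1), (s1, q2), (s6, q4), (s5, q0), (s3, q5).
P accepts in {s1} and Q accepts in {q2}. In every reachable pair the two components are either both accepting — (s1, q2) — or both non-accepting, so no string is accepted by exactly one of the machines: L(P) \ L(Q) and L(Q) \ L(P) are both empty.
Hence every string is accepted by P iff it is accepted by Q, and the two languages coincide.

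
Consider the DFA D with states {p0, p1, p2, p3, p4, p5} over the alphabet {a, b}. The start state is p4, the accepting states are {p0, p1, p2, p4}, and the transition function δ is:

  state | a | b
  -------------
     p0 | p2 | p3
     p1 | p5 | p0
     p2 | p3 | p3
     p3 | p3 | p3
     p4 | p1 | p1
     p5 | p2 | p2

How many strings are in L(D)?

The useful subgraph on states {p0, p1, p2, p4, p5} is acyclic, so L(D) is finite; the longest accepting path visits 4 useful states, giving maximum string length 3.
Counting accepting paths from p4 by length: 1 of length 0, 2 of length 1, 2 of length 2, 6 of length 3. Total 11.

11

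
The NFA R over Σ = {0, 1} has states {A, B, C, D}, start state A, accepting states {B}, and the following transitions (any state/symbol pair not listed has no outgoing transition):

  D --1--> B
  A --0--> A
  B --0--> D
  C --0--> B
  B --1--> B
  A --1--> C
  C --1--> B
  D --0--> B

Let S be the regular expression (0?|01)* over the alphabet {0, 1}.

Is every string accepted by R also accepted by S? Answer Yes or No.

No

The string 10 is in L(R) but not in L(S).
So L(R) ⊄ L(S).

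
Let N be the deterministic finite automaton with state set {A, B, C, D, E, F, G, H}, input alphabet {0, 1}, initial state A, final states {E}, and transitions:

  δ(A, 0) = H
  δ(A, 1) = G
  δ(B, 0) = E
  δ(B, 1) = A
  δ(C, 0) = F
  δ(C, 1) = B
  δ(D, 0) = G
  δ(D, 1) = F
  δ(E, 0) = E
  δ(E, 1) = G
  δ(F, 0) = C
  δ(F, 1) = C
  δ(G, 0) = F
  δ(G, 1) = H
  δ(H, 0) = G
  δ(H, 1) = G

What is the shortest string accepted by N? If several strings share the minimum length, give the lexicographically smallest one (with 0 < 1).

10010

A breadth-first search from A reaches an accepting state first via the path A → G → F → C → B → E on input 10010.
No string of length < 5 is accepted (BFS exhausts all shorter strings without reaching an accepting state), and 10010 is the lexicographically least accepting string of length 5.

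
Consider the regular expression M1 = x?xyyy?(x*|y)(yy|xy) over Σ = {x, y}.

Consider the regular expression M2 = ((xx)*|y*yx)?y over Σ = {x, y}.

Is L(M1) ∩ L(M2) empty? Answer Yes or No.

Yes

Converting the expression M1 to a DFA (subset construction, then merging equivalent states) gives the minimal DFA with states {r0, r1, r2, r3, r4, r5, r6, r7, r8, r9, r10, r11}, start state r0, accepting states {r8, r9, r10} and transitions r0: x→r1, y→r2; r1: x→r3, y→r4; r2: x→r2, y→r2; r3: x→r2, y→r4; r4: x→r2, y→r5; r5: x→r6, y→r7; r6: x→r6, y→r8; r7: x→r6, y→r9; r8: x→r2, y→r10; r9: x→r11, y→r8; r10: x→r2, y→r2; r11: x→r2, y→r10.
Converting the expression M2 to a DFA (subset construction, then merging equivalent states) gives the minimal DFA with states {t0, t1, t2, t3, t4, t5, t6, t7}, start state t0, accepting states {t2, t7} and transitions t0: x→t1, y→t2; t1: x→t3, y→t4; t2: x→t5, y→t6; t3: x→t1, y→t7; t4: x→t4, y→t4; t5: x→t4, y→t7; t6: x→t5, y→t6; t7: x→t4, y→t4.
Exploring the product automaton M1 × M2 from the start pair (r0, t0), following both machines on each input symbol, reaches 19 state pairs: (r0, t0), (r1, t1), (r2, t2), (r3, t3), (r4, t4), (r2, t5), (r2, t6), (r2, t1), (r4, t7), (r2, t4), (r5, t4), (r2, t7), (r2, t3), (r6, t4), (r7, t4), (r8, t4), (r9, t4), (r10, t4), (r11, t4).
M1 accepts in {r8, r9, r10} and M2 accepts in {t2, t7}; no reachable pair has both components accepting, so no string drives both machines to acceptance simultaneously and L(M1) ∩ L(M2) = ∅.
So no string is accepted by both, and the intersection is empty.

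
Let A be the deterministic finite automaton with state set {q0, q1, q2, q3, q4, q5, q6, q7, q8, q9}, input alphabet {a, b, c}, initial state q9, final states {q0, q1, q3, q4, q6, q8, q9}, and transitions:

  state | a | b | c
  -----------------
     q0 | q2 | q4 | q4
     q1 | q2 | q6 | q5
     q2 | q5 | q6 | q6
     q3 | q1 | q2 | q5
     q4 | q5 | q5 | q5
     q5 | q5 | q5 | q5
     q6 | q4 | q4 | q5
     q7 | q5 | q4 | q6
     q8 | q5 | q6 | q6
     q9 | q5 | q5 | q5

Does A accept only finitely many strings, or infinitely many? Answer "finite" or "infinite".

The useful states (reachable from q9 and able to reach an accepting state) are {q9}.
Restricted to these states the transition graph has no cycle, so every accepting path has bounded length and L is finite.

finite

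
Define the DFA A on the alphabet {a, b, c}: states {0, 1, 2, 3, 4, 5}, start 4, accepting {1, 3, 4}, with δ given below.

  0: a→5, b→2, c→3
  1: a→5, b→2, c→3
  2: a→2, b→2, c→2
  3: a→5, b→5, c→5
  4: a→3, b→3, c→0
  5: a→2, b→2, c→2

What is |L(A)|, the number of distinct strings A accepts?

The useful subgraph on states {0, 3, 4} is acyclic, so L(A) is finite; the longest accepting path visits 3 useful states, giving maximum string length 2.
Counting accepting paths from 4 by length: 1 of length 0, 2 of length 1, 1 of length 2. Total 4.

4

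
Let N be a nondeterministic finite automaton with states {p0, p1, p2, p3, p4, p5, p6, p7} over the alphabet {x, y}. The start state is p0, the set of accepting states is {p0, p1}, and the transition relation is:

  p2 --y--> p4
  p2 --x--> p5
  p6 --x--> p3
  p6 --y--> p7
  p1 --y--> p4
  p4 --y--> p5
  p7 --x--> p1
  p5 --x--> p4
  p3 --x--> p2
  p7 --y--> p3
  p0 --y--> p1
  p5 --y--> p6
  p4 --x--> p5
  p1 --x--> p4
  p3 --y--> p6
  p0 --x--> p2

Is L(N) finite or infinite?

State p4 is reachable from the start and can reach an accepting state, and it lies on the cycle p4 → p5 → p4.
Traversing that cycle any number of times yields accepted strings of unbounded length, so the language is infinite.

infinite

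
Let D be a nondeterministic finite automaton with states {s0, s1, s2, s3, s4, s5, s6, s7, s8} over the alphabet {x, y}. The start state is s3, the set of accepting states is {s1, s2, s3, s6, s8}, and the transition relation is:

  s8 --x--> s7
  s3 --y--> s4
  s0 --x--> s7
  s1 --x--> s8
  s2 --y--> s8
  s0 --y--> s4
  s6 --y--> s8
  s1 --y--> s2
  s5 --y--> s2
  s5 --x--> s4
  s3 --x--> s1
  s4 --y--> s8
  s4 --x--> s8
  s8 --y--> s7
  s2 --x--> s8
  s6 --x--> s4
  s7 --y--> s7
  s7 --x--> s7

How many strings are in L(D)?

The useful subgraph on states {s1, s2, s3, s4, s8} is acyclic, so L(D) is finite; the longest accepting path visits 4 useful states, giving maximum string length 3.
Counting accepting paths from s3 by length: 1 of length 0, 1 of length 1, 4 of length 2, 2 of length 3. Total 8.

8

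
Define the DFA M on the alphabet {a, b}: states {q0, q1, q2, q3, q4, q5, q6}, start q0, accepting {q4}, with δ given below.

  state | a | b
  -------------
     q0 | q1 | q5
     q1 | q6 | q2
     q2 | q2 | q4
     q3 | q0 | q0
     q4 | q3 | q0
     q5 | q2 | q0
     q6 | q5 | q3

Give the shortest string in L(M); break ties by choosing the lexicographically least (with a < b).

abb

A breadth-first search from q0 reaches an accepting state first via the path q0 → q1 → q2 → q4 on input abb.
No string of length < 3 is accepted (BFS exhausts all shorter strings without reaching an accepting state), and abb is the lexicographically least accepting string of length 3.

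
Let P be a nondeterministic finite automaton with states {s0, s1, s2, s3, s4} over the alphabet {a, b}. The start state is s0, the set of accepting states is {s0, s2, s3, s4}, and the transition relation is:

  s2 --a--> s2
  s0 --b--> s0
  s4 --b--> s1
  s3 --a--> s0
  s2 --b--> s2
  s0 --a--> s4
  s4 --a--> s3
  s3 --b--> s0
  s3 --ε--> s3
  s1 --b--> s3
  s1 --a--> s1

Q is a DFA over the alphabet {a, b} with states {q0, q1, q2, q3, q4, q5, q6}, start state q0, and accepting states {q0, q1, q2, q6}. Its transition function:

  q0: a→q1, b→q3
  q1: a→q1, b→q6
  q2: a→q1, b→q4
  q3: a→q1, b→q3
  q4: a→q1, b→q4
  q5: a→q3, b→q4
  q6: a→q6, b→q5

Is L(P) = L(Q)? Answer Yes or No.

No

The string b is accepted by P but rejected by Q.
So L(P) ≠ L(Q).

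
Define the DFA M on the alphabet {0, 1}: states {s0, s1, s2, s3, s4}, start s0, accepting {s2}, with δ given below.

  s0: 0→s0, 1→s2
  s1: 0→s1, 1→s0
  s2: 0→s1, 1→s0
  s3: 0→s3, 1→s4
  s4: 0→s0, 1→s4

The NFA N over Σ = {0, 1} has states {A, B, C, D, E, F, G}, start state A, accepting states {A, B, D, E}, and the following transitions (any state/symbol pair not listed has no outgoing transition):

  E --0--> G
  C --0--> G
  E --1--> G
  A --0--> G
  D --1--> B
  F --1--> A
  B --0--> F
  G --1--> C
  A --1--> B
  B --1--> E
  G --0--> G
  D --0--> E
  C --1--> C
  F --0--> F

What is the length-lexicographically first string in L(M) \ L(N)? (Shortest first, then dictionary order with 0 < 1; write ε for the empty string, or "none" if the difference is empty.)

The string 01 is accepted by M but not by N.
No shorter string lies in the difference, and 01 is the lexicographically first length-2 string in L(M) \ L(N).

01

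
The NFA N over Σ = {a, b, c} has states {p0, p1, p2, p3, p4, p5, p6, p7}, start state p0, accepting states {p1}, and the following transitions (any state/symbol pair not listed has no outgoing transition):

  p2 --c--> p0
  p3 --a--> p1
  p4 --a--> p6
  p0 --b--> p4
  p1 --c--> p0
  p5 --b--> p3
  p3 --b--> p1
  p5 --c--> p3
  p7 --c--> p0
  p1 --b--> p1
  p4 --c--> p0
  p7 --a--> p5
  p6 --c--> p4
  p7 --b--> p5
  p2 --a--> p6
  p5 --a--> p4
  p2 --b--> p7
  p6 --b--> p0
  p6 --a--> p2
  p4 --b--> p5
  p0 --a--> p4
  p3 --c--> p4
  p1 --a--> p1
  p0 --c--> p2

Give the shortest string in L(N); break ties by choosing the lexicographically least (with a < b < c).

A breadth-first search from p0 reaches an accepting state first via the path p0 → p4 → p5 → p3 → p1 on input abba.
No string of length < 4 is accepted (BFS exhausts all shorter strings without reaching an accepting state), and abba is the lexicographically least accepting string of length 4.

abba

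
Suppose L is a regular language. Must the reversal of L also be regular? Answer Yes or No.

Reverse every transition of an NFA for L, make the old start state the unique accepting state, and add a fresh start state with ε-moves to the old accepting states; this NFA accepts Lᴿ.
So the regular languages are closed under reversal.

Yes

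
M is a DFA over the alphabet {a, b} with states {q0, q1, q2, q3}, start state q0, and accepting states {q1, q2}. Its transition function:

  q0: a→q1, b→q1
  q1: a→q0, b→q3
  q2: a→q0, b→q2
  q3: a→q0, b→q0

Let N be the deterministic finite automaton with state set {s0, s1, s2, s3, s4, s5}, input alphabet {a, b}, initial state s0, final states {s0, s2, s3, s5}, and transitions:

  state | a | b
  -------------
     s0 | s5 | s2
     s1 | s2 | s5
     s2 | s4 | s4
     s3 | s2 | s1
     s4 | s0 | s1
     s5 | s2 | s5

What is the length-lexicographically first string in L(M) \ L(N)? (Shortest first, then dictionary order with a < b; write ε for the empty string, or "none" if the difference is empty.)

The string aaa is accepted by M but not by N.
No shorter string lies in the difference, and aaa is the lexicographically first length-3 string in L(M) \ L(N).

aaa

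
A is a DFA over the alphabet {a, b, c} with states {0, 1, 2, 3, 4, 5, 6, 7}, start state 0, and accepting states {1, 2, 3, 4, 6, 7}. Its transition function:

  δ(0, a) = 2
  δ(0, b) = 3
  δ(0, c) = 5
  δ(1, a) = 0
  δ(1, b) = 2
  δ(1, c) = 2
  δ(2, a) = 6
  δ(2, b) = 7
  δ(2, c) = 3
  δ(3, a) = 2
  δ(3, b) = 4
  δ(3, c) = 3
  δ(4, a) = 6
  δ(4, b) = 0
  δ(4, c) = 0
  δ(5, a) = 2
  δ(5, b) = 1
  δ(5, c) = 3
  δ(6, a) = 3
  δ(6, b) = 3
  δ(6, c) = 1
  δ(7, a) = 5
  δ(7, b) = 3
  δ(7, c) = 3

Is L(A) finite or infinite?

infinite

State 2 is reachable from the start and can reach an accepting state, and it lies on the cycle 2 → 3 → 2.
Traversing that cycle any number of times yields accepted strings of unbounded length, so the language is infinite.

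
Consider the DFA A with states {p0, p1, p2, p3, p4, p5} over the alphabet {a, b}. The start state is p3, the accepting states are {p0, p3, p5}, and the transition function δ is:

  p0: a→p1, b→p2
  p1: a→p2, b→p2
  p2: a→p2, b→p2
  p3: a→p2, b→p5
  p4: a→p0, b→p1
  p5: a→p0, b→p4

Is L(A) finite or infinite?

The useful states (reachable from p3 and able to reach an accepting state) are {p0, p3, p4, p5}.
Restricted to these states the transition graph has no cycle, so every accepting path has bounded length and L is finite.

finite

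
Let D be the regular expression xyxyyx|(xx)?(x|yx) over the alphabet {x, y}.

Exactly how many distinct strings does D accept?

The expression has no Kleene star, so L(D) is finite. Expanding the alternatives gives {x, yx, xxx, xxyx, xyxyyx}.
That is 1 of length 1, 1 of length 2, 1 of length 3, 1 of length 4, 1 of length 6: 5 strings in all.

5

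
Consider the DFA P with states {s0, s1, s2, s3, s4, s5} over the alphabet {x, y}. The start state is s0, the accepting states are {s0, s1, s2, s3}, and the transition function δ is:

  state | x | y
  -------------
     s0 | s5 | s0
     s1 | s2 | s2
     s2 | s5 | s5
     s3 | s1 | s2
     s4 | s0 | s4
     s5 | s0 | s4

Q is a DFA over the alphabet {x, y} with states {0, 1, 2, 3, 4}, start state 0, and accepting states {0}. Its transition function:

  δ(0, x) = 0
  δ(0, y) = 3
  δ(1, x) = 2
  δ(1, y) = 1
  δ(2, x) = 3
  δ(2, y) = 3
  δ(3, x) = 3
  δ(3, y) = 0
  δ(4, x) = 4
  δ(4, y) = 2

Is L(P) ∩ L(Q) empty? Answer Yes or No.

No

The empty string ε is accepted by both P and Q.
Hence L(P) ∩ L(Q) ≠ ∅.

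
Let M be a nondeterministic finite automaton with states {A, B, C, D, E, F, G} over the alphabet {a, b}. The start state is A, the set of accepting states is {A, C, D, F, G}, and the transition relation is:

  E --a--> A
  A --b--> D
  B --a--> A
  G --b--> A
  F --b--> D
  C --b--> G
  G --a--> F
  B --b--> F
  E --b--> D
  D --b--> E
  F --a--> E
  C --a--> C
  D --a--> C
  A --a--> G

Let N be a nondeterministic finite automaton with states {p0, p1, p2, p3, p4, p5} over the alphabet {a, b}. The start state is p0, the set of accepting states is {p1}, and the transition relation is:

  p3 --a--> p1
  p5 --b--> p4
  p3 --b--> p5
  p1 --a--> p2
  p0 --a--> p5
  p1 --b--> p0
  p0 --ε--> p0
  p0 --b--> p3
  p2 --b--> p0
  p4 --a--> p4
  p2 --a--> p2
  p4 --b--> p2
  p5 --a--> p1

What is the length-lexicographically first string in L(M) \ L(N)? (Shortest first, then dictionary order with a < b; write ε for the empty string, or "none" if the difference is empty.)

ε

The empty string ε is accepted by M but not by N.
Since ε is the unique shortest string, it is the required witness.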